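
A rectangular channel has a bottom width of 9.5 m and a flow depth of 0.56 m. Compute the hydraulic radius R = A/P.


For a rectangular section:
Flow area A = b * y = 9.5 * 0.56 = 5.32 m^2.
Wetted perimeter P = b + 2y = 9.5 + 2*0.56 = 10.62 m.
Hydraulic radius R = A/P = 5.32 / 10.62 = 0.5009 m.

0.5009


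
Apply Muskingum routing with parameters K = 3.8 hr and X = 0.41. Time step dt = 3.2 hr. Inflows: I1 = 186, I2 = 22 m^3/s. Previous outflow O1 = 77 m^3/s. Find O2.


Muskingum coefficients:
denom = 2*K*(1-X) + dt = 2*3.8*(1-0.41) + 3.2 = 7.684.
C0 = (dt - 2*K*X)/denom = (3.2 - 2*3.8*0.41)/7.684 = 0.0109.
C1 = (dt + 2*K*X)/denom = (3.2 + 2*3.8*0.41)/7.684 = 0.822.
C2 = (2*K*(1-X) - dt)/denom = 0.1671.
O2 = C0*I2 + C1*I1 + C2*O1
   = 0.0109*22 + 0.822*186 + 0.1671*77
   = 165.99 m^3/s.

165.99


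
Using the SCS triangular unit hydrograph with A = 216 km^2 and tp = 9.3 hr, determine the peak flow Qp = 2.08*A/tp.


SCS formula: Qp = 2.08 * A / tp.
Qp = 2.08 * 216 / 9.3
   = 449.28 / 9.3
   = 48.31 m^3/s per cm.

48.31


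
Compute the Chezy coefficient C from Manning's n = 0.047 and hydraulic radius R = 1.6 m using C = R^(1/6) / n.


The Chezy coefficient relates to Manning's n through C = R^(1/6) / n.
R^(1/6) = 1.6^(1/6) = 1.081484.
C = 1.081484 / 0.047 = 23.01 m^(1/2)/s.

23.01


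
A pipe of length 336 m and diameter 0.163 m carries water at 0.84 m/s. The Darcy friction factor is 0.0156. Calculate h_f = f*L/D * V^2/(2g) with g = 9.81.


Darcy-Weisbach equation: h_f = f * (L/D) * V^2/(2g).
f * L/D = 0.0156 * 336/0.163 = 32.1571.
V^2/(2g) = 0.84^2 / (2*9.81) = 0.7056 / 19.62 = 0.036 m.
h_f = 32.1571 * 0.036 = 1.156 m.

1.156


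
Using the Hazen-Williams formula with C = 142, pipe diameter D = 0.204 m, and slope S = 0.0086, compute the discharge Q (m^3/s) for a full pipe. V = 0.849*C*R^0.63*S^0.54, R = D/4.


For a full circular pipe, R = D/4 = 0.204/4 = 0.051 m.
V = 0.849 * 142 * 0.051^0.63 * 0.0086^0.54
  = 0.849 * 142 * 0.15338 * 0.076671
  = 1.4177 m/s.
Pipe area A = pi*D^2/4 = pi*0.204^2/4 = 0.0327 m^2.
Q = A * V = 0.0327 * 1.4177 = 0.0463 m^3/s.

0.0463


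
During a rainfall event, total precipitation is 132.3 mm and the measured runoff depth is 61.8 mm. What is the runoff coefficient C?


The runoff coefficient C = runoff depth / rainfall depth.
C = 61.8 / 132.3
  = 0.4671.

0.4671


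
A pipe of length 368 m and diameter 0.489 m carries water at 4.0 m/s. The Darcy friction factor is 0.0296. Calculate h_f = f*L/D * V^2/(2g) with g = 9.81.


Darcy-Weisbach equation: h_f = f * (L/D) * V^2/(2g).
f * L/D = 0.0296 * 368/0.489 = 22.2757.
V^2/(2g) = 4.0^2 / (2*9.81) = 16.0 / 19.62 = 0.8155 m.
h_f = 22.2757 * 0.8155 = 18.166 m.

18.166


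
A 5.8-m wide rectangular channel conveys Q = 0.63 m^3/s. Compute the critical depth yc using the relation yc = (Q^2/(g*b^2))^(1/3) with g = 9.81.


Using yc = (Q^2 / (g * b^2))^(1/3):
Q^2 = 0.63^2 = 0.4.
g * b^2 = 9.81 * 5.8^2 = 9.81 * 33.64 = 330.01.
Q^2 / (g*b^2) = 0.4 / 330.01 = 0.0012.
yc = 0.0012^(1/3) = 0.1063 m.

0.1063


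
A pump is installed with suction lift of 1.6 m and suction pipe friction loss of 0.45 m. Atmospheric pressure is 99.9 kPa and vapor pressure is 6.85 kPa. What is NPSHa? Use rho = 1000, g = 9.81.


NPSHa = p_atm/(rho*g) - z_s - hf_s - p_vap/(rho*g).
p_atm/(rho*g) = 99.9*1000 / (1000*9.81) = 10.183 m.
p_vap/(rho*g) = 6.85*1000 / (1000*9.81) = 0.698 m.
NPSHa = 10.183 - 1.6 - 0.45 - 0.698
      = 7.44 m.

7.44


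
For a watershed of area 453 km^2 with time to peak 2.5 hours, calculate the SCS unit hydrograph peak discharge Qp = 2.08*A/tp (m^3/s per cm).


SCS formula: Qp = 2.08 * A / tp.
Qp = 2.08 * 453 / 2.5
   = 942.24 / 2.5
   = 376.9 m^3/s per cm.

376.9


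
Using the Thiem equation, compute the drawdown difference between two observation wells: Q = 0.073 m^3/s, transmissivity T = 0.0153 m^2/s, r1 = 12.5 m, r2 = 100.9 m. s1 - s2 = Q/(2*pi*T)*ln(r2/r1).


Thiem equation: s1 - s2 = Q/(2*pi*T) * ln(r2/r1).
ln(r2/r1) = ln(100.9/12.5) = 2.0884.
Q/(2*pi*T) = 0.073 / (2*pi*0.0153) = 0.073 / 0.0961 = 0.7594.
s1 - s2 = 0.7594 * 2.0884 = 1.5859 m.

1.5859


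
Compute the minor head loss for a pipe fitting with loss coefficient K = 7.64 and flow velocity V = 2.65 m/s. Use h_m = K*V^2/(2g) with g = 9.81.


Minor loss formula: h_m = K * V^2/(2g).
V^2 = 2.65^2 = 7.0225.
V^2/(2g) = 7.0225 / 19.62 = 0.3579 m.
h_m = 7.64 * 0.3579 = 2.7346 m.

2.7346


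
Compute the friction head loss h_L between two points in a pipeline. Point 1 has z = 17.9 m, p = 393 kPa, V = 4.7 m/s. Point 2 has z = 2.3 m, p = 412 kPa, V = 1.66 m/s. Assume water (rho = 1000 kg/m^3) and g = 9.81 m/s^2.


Total head at each section: H = z + p/(rho*g) + V^2/(2g).
H1 = 17.9 + 393*1000/(1000*9.81) + 4.7^2/(2*9.81)
   = 17.9 + 40.061 + 1.1259
   = 59.087 m.
H2 = 2.3 + 412*1000/(1000*9.81) + 1.66^2/(2*9.81)
   = 2.3 + 41.998 + 0.1404
   = 44.438 m.
h_L = H1 - H2 = 59.087 - 44.438 = 14.649 m.

14.649


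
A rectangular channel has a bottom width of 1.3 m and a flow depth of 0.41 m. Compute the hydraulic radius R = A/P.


For a rectangular section:
Flow area A = b * y = 1.3 * 0.41 = 0.53 m^2.
Wetted perimeter P = b + 2y = 1.3 + 2*0.41 = 2.12 m.
Hydraulic radius R = A/P = 0.53 / 2.12 = 0.2514 m.

0.2514


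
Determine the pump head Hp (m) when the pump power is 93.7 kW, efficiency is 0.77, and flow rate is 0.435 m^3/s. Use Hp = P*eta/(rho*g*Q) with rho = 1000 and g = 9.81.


Pump head formula: Hp = P * eta / (rho * g * Q).
Numerator: P * eta = 93.7 * 1000 * 0.77 = 72149.0 W.
Denominator: rho * g * Q = 1000 * 9.81 * 0.435 = 4267.35.
Hp = 72149.0 / 4267.35 = 16.91 m.

16.91


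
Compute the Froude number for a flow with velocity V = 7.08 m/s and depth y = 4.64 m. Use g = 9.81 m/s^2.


The Froude number is defined as Fr = V / sqrt(g*y).
g*y = 9.81 * 4.64 = 45.5184.
sqrt(g*y) = sqrt(45.5184) = 6.7467.
Fr = 7.08 / 6.7467 = 1.0494.

1.0494


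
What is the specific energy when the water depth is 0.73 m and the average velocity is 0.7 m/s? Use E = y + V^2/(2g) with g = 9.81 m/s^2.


Specific energy E = y + V^2/(2g).
Velocity head = V^2/(2g) = 0.7^2 / (2*9.81) = 0.49 / 19.62 = 0.025 m.
E = 0.73 + 0.025 = 0.755 m.

0.755


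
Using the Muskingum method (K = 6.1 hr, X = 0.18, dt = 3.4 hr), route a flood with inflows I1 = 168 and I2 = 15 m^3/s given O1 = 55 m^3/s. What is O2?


Muskingum coefficients:
denom = 2*K*(1-X) + dt = 2*6.1*(1-0.18) + 3.4 = 13.404.
C0 = (dt - 2*K*X)/denom = (3.4 - 2*6.1*0.18)/13.404 = 0.0898.
C1 = (dt + 2*K*X)/denom = (3.4 + 2*6.1*0.18)/13.404 = 0.4175.
C2 = (2*K*(1-X) - dt)/denom = 0.4927.
O2 = C0*I2 + C1*I1 + C2*O1
   = 0.0898*15 + 0.4175*168 + 0.4927*55
   = 98.58 m^3/s.

98.58


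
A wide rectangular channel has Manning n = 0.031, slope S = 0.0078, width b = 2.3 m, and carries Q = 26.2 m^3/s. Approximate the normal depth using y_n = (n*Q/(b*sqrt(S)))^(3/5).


We use the wide-channel approximation y_n = (n*Q/(b*sqrt(S)))^(3/5).
sqrt(S) = sqrt(0.0078) = 0.088318.
Numerator: n*Q = 0.031 * 26.2 = 0.8122.
Denominator: b*sqrt(S) = 2.3 * 0.088318 = 0.203131.
arg = 3.9984.
y_n = 3.9984^(3/5) = 2.2969 m.

2.2969


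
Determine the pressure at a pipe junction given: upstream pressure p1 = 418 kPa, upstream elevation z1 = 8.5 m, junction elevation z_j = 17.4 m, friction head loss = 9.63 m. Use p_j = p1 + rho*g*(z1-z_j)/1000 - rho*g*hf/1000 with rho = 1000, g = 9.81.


Junction pressure: p_j = p1 + rho*g*(z1 - z_j)/1000 - rho*g*hf/1000.
Elevation term = 1000*9.81*(8.5 - 17.4)/1000 = -87.309 kPa.
Friction term = 1000*9.81*9.63/1000 = 94.47 kPa.
p_j = 418 + -87.309 - 94.47 = 236.22 kPa.

236.22


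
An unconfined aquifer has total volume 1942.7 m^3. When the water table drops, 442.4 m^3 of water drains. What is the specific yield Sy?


Specific yield Sy = Volume drained / Total volume.
Sy = 442.4 / 1942.7
   = 0.2277.

0.2277


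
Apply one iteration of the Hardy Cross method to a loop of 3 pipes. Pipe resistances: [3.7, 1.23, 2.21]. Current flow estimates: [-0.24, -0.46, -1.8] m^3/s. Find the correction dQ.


Numerator terms (r*Q*|Q|): 3.7*-0.24*|-0.24| = -0.2131; 1.23*-0.46*|-0.46| = -0.2603; 2.21*-1.8*|-1.8| = -7.1604.
Sum of numerator = -7.6338.
Denominator terms (r*|Q|): 3.7*|-0.24| = 0.888; 1.23*|-0.46| = 0.5658; 2.21*|-1.8| = 3.978.
2 * sum of denominator = 2 * 5.4318 = 10.8636.
dQ = --7.6338 / 10.8636 = 0.7027 m^3/s.

0.7027


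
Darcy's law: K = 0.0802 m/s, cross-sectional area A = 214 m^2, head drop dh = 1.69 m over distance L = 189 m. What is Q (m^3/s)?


Darcy's law: Q = K * A * i, where i = dh/L.
Hydraulic gradient i = 1.69 / 189 = 0.008942.
Q = 0.0802 * 214 * 0.008942
  = 0.1535 m^3/s.

0.1535


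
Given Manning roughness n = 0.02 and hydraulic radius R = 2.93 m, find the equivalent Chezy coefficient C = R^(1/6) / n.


The Chezy coefficient relates to Manning's n through C = R^(1/6) / n.
R^(1/6) = 2.93^(1/6) = 1.196221.
C = 1.196221 / 0.02 = 59.81 m^(1/2)/s.

59.81


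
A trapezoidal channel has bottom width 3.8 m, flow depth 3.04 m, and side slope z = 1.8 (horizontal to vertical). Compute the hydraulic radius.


For a trapezoidal section with side slope z:
A = (b + z*y)*y = (3.8 + 1.8*3.04)*3.04 = 28.187 m^2.
P = b + 2*y*sqrt(1 + z^2) = 3.8 + 2*3.04*sqrt(1 + 1.8^2) = 16.319 m.
R = A/P = 28.187 / 16.319 = 1.7272 m.

1.7272


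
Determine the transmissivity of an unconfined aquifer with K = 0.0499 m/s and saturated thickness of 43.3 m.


Transmissivity is defined as T = K * h.
T = 0.0499 * 43.3
  = 2.1607 m^2/s.

2.1607


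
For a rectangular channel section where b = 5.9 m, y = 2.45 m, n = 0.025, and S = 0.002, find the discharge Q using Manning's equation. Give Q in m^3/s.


For a rectangular channel, the cross-sectional area A = b * y = 5.9 * 2.45 = 14.46 m^2.
The wetted perimeter P = b + 2y = 5.9 + 2*2.45 = 10.8 m.
Hydraulic radius R = A/P = 14.46/10.8 = 1.3384 m.
Velocity V = (1/n)*R^(2/3)*S^(1/2) = (1/0.025)*1.3384^(2/3)*0.002^(1/2) = 2.1726 m/s.
Discharge Q = A * V = 14.46 * 2.1726 = 31.404 m^3/s.

31.404


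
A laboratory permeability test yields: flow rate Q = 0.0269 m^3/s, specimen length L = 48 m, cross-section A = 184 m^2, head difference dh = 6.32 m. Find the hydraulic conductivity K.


From K = Q*L / (A*dh):
Numerator: Q*L = 0.0269 * 48 = 1.2912.
Denominator: A*dh = 184 * 6.32 = 1162.88.
K = 1.2912 / 1162.88 = 0.00111 m/s.

0.00111


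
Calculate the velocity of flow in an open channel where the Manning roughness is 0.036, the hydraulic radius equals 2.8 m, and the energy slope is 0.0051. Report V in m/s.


Manning's equation gives V = (1/n) * R^(2/3) * S^(1/2).
First, compute R^(2/3) = 2.8^(2/3) = 1.9866.
Next, S^(1/2) = 0.0051^(1/2) = 0.071414.
Then 1/n = 1/0.036 = 27.78.
V = 27.78 * 1.9866 * 0.071414 = 3.9408 m/s.

3.9408


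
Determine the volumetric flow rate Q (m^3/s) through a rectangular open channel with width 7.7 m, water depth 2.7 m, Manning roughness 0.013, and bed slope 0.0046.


For a rectangular channel, the cross-sectional area A = b * y = 7.7 * 2.7 = 20.79 m^2.
The wetted perimeter P = b + 2y = 7.7 + 2*2.7 = 13.1 m.
Hydraulic radius R = A/P = 20.79/13.1 = 1.587 m.
Velocity V = (1/n)*R^(2/3)*S^(1/2) = (1/0.013)*1.587^(2/3)*0.0046^(1/2) = 7.0984 m/s.
Discharge Q = A * V = 20.79 * 7.0984 = 147.575 m^3/s.

147.575


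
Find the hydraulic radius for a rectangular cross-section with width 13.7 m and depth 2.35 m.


For a rectangular section:
Flow area A = b * y = 13.7 * 2.35 = 32.2 m^2.
Wetted perimeter P = b + 2y = 13.7 + 2*2.35 = 18.4 m.
Hydraulic radius R = A/P = 32.2 / 18.4 = 1.7497 m.

1.7497


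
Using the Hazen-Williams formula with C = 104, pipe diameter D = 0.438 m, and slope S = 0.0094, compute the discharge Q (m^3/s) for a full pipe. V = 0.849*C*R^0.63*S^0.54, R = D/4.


For a full circular pipe, R = D/4 = 0.438/4 = 0.1095 m.
V = 0.849 * 104 * 0.1095^0.63 * 0.0094^0.54
  = 0.849 * 104 * 0.248217 * 0.080443
  = 1.763 m/s.
Pipe area A = pi*D^2/4 = pi*0.438^2/4 = 0.1507 m^2.
Q = A * V = 0.1507 * 1.763 = 0.2656 m^3/s.

0.2656


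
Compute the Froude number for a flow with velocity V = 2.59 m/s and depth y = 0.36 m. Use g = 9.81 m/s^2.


The Froude number is defined as Fr = V / sqrt(g*y).
g*y = 9.81 * 0.36 = 3.5316.
sqrt(g*y) = sqrt(3.5316) = 1.8793.
Fr = 2.59 / 1.8793 = 1.3782.

1.3782


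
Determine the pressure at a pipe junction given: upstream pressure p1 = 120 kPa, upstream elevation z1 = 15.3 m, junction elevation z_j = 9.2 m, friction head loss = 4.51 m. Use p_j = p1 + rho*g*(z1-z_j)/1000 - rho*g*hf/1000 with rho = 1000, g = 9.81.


Junction pressure: p_j = p1 + rho*g*(z1 - z_j)/1000 - rho*g*hf/1000.
Elevation term = 1000*9.81*(15.3 - 9.2)/1000 = 59.841 kPa.
Friction term = 1000*9.81*4.51/1000 = 44.243 kPa.
p_j = 120 + 59.841 - 44.243 = 135.6 kPa.

135.6


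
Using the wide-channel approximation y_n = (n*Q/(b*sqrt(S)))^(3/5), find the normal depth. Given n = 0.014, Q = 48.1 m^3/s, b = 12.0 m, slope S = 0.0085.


We use the wide-channel approximation y_n = (n*Q/(b*sqrt(S)))^(3/5).
sqrt(S) = sqrt(0.0085) = 0.092195.
Numerator: n*Q = 0.014 * 48.1 = 0.6734.
Denominator: b*sqrt(S) = 12.0 * 0.092195 = 1.10634.
arg = 0.6087.
y_n = 0.6087^(3/5) = 0.7424 m.

0.7424


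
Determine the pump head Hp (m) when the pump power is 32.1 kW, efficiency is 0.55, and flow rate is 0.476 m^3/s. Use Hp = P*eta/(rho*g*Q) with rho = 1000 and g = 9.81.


Pump head formula: Hp = P * eta / (rho * g * Q).
Numerator: P * eta = 32.1 * 1000 * 0.55 = 17655.0 W.
Denominator: rho * g * Q = 1000 * 9.81 * 0.476 = 4669.56.
Hp = 17655.0 / 4669.56 = 3.78 m.

3.78


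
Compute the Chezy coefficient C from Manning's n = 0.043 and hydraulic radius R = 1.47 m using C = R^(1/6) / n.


The Chezy coefficient relates to Manning's n through C = R^(1/6) / n.
R^(1/6) = 1.47^(1/6) = 1.066317.
C = 1.066317 / 0.043 = 24.8 m^(1/2)/s.

24.8


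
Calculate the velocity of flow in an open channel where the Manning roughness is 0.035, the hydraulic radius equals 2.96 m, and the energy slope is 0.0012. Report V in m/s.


Manning's equation gives V = (1/n) * R^(2/3) * S^(1/2).
First, compute R^(2/3) = 2.96^(2/3) = 2.0616.
Next, S^(1/2) = 0.0012^(1/2) = 0.034641.
Then 1/n = 1/0.035 = 28.57.
V = 28.57 * 2.0616 * 0.034641 = 2.0404 m/s.

2.0404


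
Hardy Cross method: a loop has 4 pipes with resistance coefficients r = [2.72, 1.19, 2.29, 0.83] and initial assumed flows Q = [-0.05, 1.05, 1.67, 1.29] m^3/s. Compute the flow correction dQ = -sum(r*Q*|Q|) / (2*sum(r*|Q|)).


Numerator terms (r*Q*|Q|): 2.72*-0.05*|-0.05| = -0.0068; 1.19*1.05*|1.05| = 1.312; 2.29*1.67*|1.67| = 6.3866; 0.83*1.29*|1.29| = 1.3812.
Sum of numerator = 9.073.
Denominator terms (r*|Q|): 2.72*|-0.05| = 0.136; 1.19*|1.05| = 1.2495; 2.29*|1.67| = 3.8243; 0.83*|1.29| = 1.0707.
2 * sum of denominator = 2 * 6.2805 = 12.561.
dQ = -9.073 / 12.561 = -0.7223 m^3/s.

-0.7223


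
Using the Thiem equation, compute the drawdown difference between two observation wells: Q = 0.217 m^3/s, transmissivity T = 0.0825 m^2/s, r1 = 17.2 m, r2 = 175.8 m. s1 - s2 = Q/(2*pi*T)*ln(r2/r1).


Thiem equation: s1 - s2 = Q/(2*pi*T) * ln(r2/r1).
ln(r2/r1) = ln(175.8/17.2) = 2.3244.
Q/(2*pi*T) = 0.217 / (2*pi*0.0825) = 0.217 / 0.5184 = 0.4186.
s1 - s2 = 0.4186 * 2.3244 = 0.9731 m.

0.9731


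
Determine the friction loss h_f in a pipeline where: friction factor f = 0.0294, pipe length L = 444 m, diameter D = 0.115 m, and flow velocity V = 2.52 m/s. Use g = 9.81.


Darcy-Weisbach equation: h_f = f * (L/D) * V^2/(2g).
f * L/D = 0.0294 * 444/0.115 = 113.5096.
V^2/(2g) = 2.52^2 / (2*9.81) = 6.3504 / 19.62 = 0.3237 m.
h_f = 113.5096 * 0.3237 = 36.74 m.

36.74


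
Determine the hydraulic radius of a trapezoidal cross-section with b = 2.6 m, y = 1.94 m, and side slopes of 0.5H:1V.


For a trapezoidal section with side slope z:
A = (b + z*y)*y = (2.6 + 0.5*1.94)*1.94 = 6.926 m^2.
P = b + 2*y*sqrt(1 + z^2) = 2.6 + 2*1.94*sqrt(1 + 0.5^2) = 6.938 m.
R = A/P = 6.926 / 6.938 = 0.9982 m.

0.9982


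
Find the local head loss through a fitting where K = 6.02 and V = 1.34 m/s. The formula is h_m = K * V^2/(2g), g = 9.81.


Minor loss formula: h_m = K * V^2/(2g).
V^2 = 1.34^2 = 1.7956.
V^2/(2g) = 1.7956 / 19.62 = 0.0915 m.
h_m = 6.02 * 0.0915 = 0.5509 m.

0.5509


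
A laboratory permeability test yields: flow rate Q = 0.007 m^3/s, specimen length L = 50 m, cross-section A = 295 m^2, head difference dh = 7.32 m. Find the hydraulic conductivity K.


From K = Q*L / (A*dh):
Numerator: Q*L = 0.007 * 50 = 0.35.
Denominator: A*dh = 295 * 7.32 = 2159.4.
K = 0.35 / 2159.4 = 0.000162 m/s.

0.000162


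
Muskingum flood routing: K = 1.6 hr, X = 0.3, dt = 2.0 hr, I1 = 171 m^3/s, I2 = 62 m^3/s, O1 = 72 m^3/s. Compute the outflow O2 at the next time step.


Muskingum coefficients:
denom = 2*K*(1-X) + dt = 2*1.6*(1-0.3) + 2.0 = 4.24.
C0 = (dt - 2*K*X)/denom = (2.0 - 2*1.6*0.3)/4.24 = 0.2453.
C1 = (dt + 2*K*X)/denom = (2.0 + 2*1.6*0.3)/4.24 = 0.6981.
C2 = (2*K*(1-X) - dt)/denom = 0.0566.
O2 = C0*I2 + C1*I1 + C2*O1
   = 0.2453*62 + 0.6981*171 + 0.0566*72
   = 138.66 m^3/s.

138.66


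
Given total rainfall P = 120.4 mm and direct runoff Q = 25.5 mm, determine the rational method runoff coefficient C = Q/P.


The runoff coefficient C = runoff depth / rainfall depth.
C = 25.5 / 120.4
  = 0.2118.

0.2118


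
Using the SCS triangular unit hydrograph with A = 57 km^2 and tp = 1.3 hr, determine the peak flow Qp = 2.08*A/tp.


SCS formula: Qp = 2.08 * A / tp.
Qp = 2.08 * 57 / 1.3
   = 118.56 / 1.3
   = 91.2 m^3/s per cm.

91.2


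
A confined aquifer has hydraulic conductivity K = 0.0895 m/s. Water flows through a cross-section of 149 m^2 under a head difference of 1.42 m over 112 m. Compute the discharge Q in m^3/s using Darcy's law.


Darcy's law: Q = K * A * i, where i = dh/L.
Hydraulic gradient i = 1.42 / 112 = 0.012679.
Q = 0.0895 * 149 * 0.012679
  = 0.1691 m^3/s.

0.1691


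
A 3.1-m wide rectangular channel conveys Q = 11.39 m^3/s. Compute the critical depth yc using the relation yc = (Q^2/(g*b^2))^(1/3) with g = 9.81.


Using yc = (Q^2 / (g * b^2))^(1/3):
Q^2 = 11.39^2 = 129.73.
g * b^2 = 9.81 * 3.1^2 = 9.81 * 9.61 = 94.27.
Q^2 / (g*b^2) = 129.73 / 94.27 = 1.3762.
yc = 1.3762^(1/3) = 1.1123 m.

1.1123


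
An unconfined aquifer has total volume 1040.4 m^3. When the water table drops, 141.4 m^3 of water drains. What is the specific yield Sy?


Specific yield Sy = Volume drained / Total volume.
Sy = 141.4 / 1040.4
   = 0.1359.

0.1359


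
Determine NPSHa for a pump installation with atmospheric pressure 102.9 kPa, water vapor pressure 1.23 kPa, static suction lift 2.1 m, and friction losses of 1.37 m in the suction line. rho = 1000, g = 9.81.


NPSHa = p_atm/(rho*g) - z_s - hf_s - p_vap/(rho*g).
p_atm/(rho*g) = 102.9*1000 / (1000*9.81) = 10.489 m.
p_vap/(rho*g) = 1.23*1000 / (1000*9.81) = 0.125 m.
NPSHa = 10.489 - 2.1 - 1.37 - 0.125
      = 6.89 m.

6.89


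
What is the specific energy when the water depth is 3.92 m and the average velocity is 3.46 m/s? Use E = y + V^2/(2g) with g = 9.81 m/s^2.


Specific energy E = y + V^2/(2g).
Velocity head = V^2/(2g) = 3.46^2 / (2*9.81) = 11.9716 / 19.62 = 0.6102 m.
E = 3.92 + 0.6102 = 4.5302 m.

4.5302


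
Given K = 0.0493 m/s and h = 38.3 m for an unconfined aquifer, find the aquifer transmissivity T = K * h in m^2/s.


Transmissivity is defined as T = K * h.
T = 0.0493 * 38.3
  = 1.8882 m^2/s.

1.8882


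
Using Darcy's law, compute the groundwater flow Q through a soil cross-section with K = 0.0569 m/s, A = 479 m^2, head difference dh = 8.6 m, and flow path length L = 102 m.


Darcy's law: Q = K * A * i, where i = dh/L.
Hydraulic gradient i = 8.6 / 102 = 0.084314.
Q = 0.0569 * 479 * 0.084314
  = 2.298 m^3/s.

2.298


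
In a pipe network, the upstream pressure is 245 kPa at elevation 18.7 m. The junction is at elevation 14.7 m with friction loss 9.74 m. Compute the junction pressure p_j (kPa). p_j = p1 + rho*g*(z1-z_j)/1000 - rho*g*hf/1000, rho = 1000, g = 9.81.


Junction pressure: p_j = p1 + rho*g*(z1 - z_j)/1000 - rho*g*hf/1000.
Elevation term = 1000*9.81*(18.7 - 14.7)/1000 = 39.24 kPa.
Friction term = 1000*9.81*9.74/1000 = 95.549 kPa.
p_j = 245 + 39.24 - 95.549 = 188.69 kPa.

188.69


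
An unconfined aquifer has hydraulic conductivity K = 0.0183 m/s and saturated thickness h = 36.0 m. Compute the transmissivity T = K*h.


Transmissivity is defined as T = K * h.
T = 0.0183 * 36.0
  = 0.6588 m^2/s.

0.6588


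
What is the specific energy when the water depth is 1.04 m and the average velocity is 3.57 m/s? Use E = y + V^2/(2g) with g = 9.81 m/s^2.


Specific energy E = y + V^2/(2g).
Velocity head = V^2/(2g) = 3.57^2 / (2*9.81) = 12.7449 / 19.62 = 0.6496 m.
E = 1.04 + 0.6496 = 1.6896 m.

1.6896


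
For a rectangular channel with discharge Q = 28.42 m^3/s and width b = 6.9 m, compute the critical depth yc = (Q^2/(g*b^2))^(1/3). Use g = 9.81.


Using yc = (Q^2 / (g * b^2))^(1/3):
Q^2 = 28.42^2 = 807.7.
g * b^2 = 9.81 * 6.9^2 = 9.81 * 47.61 = 467.05.
Q^2 / (g*b^2) = 807.7 / 467.05 = 1.7294.
yc = 1.7294^(1/3) = 1.2003 m.

1.2003


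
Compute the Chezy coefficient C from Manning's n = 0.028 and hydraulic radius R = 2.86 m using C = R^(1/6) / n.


The Chezy coefficient relates to Manning's n through C = R^(1/6) / n.
R^(1/6) = 2.86^(1/6) = 1.191409.
C = 1.191409 / 0.028 = 42.55 m^(1/2)/s.

42.55


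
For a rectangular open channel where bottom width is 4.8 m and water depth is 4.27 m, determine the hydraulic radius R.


For a rectangular section:
Flow area A = b * y = 4.8 * 4.27 = 20.5 m^2.
Wetted perimeter P = b + 2y = 4.8 + 2*4.27 = 13.34 m.
Hydraulic radius R = A/P = 20.5 / 13.34 = 1.5364 m.

1.5364


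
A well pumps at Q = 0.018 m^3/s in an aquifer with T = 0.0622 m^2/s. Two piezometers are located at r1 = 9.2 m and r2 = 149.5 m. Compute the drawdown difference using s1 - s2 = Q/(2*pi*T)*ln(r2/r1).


Thiem equation: s1 - s2 = Q/(2*pi*T) * ln(r2/r1).
ln(r2/r1) = ln(149.5/9.2) = 2.7881.
Q/(2*pi*T) = 0.018 / (2*pi*0.0622) = 0.018 / 0.3908 = 0.0461.
s1 - s2 = 0.0461 * 2.7881 = 0.1284 m.

0.1284


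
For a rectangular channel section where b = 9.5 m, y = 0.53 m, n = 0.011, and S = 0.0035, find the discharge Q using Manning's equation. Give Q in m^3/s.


For a rectangular channel, the cross-sectional area A = b * y = 9.5 * 0.53 = 5.04 m^2.
The wetted perimeter P = b + 2y = 9.5 + 2*0.53 = 10.56 m.
Hydraulic radius R = A/P = 5.04/10.56 = 0.4768 m.
Velocity V = (1/n)*R^(2/3)*S^(1/2) = (1/0.011)*0.4768^(2/3)*0.0035^(1/2) = 3.2825 m/s.
Discharge Q = A * V = 5.04 * 3.2825 = 16.527 m^3/s.

16.527


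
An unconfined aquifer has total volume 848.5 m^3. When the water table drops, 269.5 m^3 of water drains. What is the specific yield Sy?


Specific yield Sy = Volume drained / Total volume.
Sy = 269.5 / 848.5
   = 0.3176.

0.3176


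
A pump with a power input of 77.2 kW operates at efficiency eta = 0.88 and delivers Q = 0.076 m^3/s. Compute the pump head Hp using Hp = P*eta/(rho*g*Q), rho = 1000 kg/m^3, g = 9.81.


Pump head formula: Hp = P * eta / (rho * g * Q).
Numerator: P * eta = 77.2 * 1000 * 0.88 = 67936.0 W.
Denominator: rho * g * Q = 1000 * 9.81 * 0.076 = 745.56.
Hp = 67936.0 / 745.56 = 91.12 m.

91.12


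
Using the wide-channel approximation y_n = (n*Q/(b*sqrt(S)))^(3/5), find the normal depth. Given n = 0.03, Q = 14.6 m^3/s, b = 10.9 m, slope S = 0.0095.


We use the wide-channel approximation y_n = (n*Q/(b*sqrt(S)))^(3/5).
sqrt(S) = sqrt(0.0095) = 0.097468.
Numerator: n*Q = 0.03 * 14.6 = 0.438.
Denominator: b*sqrt(S) = 10.9 * 0.097468 = 1.062401.
arg = 0.4123.
y_n = 0.4123^(3/5) = 0.5876 m.

0.5876


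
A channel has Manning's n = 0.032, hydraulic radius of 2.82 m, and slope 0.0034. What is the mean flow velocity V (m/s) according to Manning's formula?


Manning's equation gives V = (1/n) * R^(2/3) * S^(1/2).
First, compute R^(2/3) = 2.82^(2/3) = 1.996.
Next, S^(1/2) = 0.0034^(1/2) = 0.05831.
Then 1/n = 1/0.032 = 31.25.
V = 31.25 * 1.996 * 0.05831 = 3.6371 m/s.

3.6371


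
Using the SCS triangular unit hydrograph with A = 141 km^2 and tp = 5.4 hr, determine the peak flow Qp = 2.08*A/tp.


SCS formula: Qp = 2.08 * A / tp.
Qp = 2.08 * 141 / 5.4
   = 293.28 / 5.4
   = 54.31 m^3/s per cm.

54.31


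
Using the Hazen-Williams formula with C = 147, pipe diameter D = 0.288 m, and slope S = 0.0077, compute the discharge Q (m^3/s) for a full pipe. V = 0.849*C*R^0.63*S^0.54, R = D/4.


For a full circular pipe, R = D/4 = 0.288/4 = 0.072 m.
V = 0.849 * 147 * 0.072^0.63 * 0.0077^0.54
  = 0.849 * 147 * 0.190598 * 0.072228
  = 1.7181 m/s.
Pipe area A = pi*D^2/4 = pi*0.288^2/4 = 0.0651 m^2.
Q = A * V = 0.0651 * 1.7181 = 0.1119 m^3/s.

0.1119


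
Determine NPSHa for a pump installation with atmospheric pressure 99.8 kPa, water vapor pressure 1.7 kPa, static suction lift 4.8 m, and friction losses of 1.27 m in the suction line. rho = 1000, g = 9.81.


NPSHa = p_atm/(rho*g) - z_s - hf_s - p_vap/(rho*g).
p_atm/(rho*g) = 99.8*1000 / (1000*9.81) = 10.173 m.
p_vap/(rho*g) = 1.7*1000 / (1000*9.81) = 0.173 m.
NPSHa = 10.173 - 4.8 - 1.27 - 0.173
      = 3.93 m.

3.93


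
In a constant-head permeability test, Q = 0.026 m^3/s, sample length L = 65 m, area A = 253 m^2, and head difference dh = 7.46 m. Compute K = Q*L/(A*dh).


From K = Q*L / (A*dh):
Numerator: Q*L = 0.026 * 65 = 1.69.
Denominator: A*dh = 253 * 7.46 = 1887.38.
K = 1.69 / 1887.38 = 0.000895 m/s.

0.000895


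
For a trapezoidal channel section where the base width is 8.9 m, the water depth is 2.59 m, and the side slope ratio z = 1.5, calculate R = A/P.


For a trapezoidal section with side slope z:
A = (b + z*y)*y = (8.9 + 1.5*2.59)*2.59 = 33.113 m^2.
P = b + 2*y*sqrt(1 + z^2) = 8.9 + 2*2.59*sqrt(1 + 1.5^2) = 18.238 m.
R = A/P = 33.113 / 18.238 = 1.8156 m.

1.8156


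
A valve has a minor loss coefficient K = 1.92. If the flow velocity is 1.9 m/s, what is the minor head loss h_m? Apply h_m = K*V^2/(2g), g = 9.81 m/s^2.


Minor loss formula: h_m = K * V^2/(2g).
V^2 = 1.9^2 = 3.61.
V^2/(2g) = 3.61 / 19.62 = 0.184 m.
h_m = 1.92 * 0.184 = 0.3533 m.

0.3533


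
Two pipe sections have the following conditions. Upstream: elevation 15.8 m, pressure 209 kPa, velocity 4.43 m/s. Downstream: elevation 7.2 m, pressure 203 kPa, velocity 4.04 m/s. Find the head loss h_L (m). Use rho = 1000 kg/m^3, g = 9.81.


Total head at each section: H = z + p/(rho*g) + V^2/(2g).
H1 = 15.8 + 209*1000/(1000*9.81) + 4.43^2/(2*9.81)
   = 15.8 + 21.305 + 1.0002
   = 38.105 m.
H2 = 7.2 + 203*1000/(1000*9.81) + 4.04^2/(2*9.81)
   = 7.2 + 20.693 + 0.8319
   = 28.725 m.
h_L = H1 - H2 = 38.105 - 28.725 = 9.38 m.

9.38


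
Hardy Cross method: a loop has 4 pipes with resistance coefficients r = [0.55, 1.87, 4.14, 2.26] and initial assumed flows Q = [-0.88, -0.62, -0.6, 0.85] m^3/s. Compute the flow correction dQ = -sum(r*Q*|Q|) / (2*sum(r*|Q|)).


Numerator terms (r*Q*|Q|): 0.55*-0.88*|-0.88| = -0.4259; 1.87*-0.62*|-0.62| = -0.7188; 4.14*-0.6*|-0.6| = -1.4904; 2.26*0.85*|0.85| = 1.6328.
Sum of numerator = -1.0023.
Denominator terms (r*|Q|): 0.55*|-0.88| = 0.484; 1.87*|-0.62| = 1.1594; 4.14*|-0.6| = 2.484; 2.26*|0.85| = 1.921.
2 * sum of denominator = 2 * 6.0484 = 12.0968.
dQ = --1.0023 / 12.0968 = 0.0829 m^3/s.

0.0829


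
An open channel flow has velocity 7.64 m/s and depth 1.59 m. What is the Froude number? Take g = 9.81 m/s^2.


The Froude number is defined as Fr = V / sqrt(g*y).
g*y = 9.81 * 1.59 = 15.5979.
sqrt(g*y) = sqrt(15.5979) = 3.9494.
Fr = 7.64 / 3.9494 = 1.9345.

1.9345


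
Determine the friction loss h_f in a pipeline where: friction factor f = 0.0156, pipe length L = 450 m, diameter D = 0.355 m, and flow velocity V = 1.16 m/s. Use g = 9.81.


Darcy-Weisbach equation: h_f = f * (L/D) * V^2/(2g).
f * L/D = 0.0156 * 450/0.355 = 19.7746.
V^2/(2g) = 1.16^2 / (2*9.81) = 1.3456 / 19.62 = 0.0686 m.
h_f = 19.7746 * 0.0686 = 1.356 m.

1.356


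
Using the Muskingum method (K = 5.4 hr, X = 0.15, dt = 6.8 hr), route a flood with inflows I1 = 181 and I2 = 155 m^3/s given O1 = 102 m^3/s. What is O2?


Muskingum coefficients:
denom = 2*K*(1-X) + dt = 2*5.4*(1-0.15) + 6.8 = 15.98.
C0 = (dt - 2*K*X)/denom = (6.8 - 2*5.4*0.15)/15.98 = 0.3242.
C1 = (dt + 2*K*X)/denom = (6.8 + 2*5.4*0.15)/15.98 = 0.5269.
C2 = (2*K*(1-X) - dt)/denom = 0.1489.
O2 = C0*I2 + C1*I1 + C2*O1
   = 0.3242*155 + 0.5269*181 + 0.1489*102
   = 160.81 m^3/s.

160.81


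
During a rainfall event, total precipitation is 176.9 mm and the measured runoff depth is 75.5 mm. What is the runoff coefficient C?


The runoff coefficient C = runoff depth / rainfall depth.
C = 75.5 / 176.9
  = 0.4268.

0.4268


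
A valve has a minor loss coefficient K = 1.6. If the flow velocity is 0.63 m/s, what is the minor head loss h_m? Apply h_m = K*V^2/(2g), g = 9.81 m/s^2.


Minor loss formula: h_m = K * V^2/(2g).
V^2 = 0.63^2 = 0.3969.
V^2/(2g) = 0.3969 / 19.62 = 0.0202 m.
h_m = 1.6 * 0.0202 = 0.0324 m.

0.0324


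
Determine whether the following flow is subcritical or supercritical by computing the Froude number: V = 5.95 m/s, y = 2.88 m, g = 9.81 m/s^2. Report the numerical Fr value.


The Froude number is defined as Fr = V / sqrt(g*y).
g*y = 9.81 * 2.88 = 28.2528.
sqrt(g*y) = sqrt(28.2528) = 5.3153.
Fr = 5.95 / 5.3153 = 1.1194.
Since Fr > 1, the flow is supercritical.

1.1194


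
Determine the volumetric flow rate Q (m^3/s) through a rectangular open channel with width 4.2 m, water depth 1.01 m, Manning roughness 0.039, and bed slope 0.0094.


For a rectangular channel, the cross-sectional area A = b * y = 4.2 * 1.01 = 4.24 m^2.
The wetted perimeter P = b + 2y = 4.2 + 2*1.01 = 6.22 m.
Hydraulic radius R = A/P = 4.24/6.22 = 0.682 m.
Velocity V = (1/n)*R^(2/3)*S^(1/2) = (1/0.039)*0.682^(2/3)*0.0094^(1/2) = 1.9261 m/s.
Discharge Q = A * V = 4.24 * 1.9261 = 8.171 m^3/s.

8.171


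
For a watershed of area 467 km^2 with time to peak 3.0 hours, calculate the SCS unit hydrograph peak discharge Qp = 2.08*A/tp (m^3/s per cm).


SCS formula: Qp = 2.08 * A / tp.
Qp = 2.08 * 467 / 3.0
   = 971.36 / 3.0
   = 323.79 m^3/s per cm.

323.79


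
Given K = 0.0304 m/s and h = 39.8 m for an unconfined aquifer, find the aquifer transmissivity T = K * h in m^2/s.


Transmissivity is defined as T = K * h.
T = 0.0304 * 39.8
  = 1.2099 m^2/s.

1.2099


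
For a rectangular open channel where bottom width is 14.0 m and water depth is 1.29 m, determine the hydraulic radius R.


For a rectangular section:
Flow area A = b * y = 14.0 * 1.29 = 18.06 m^2.
Wetted perimeter P = b + 2y = 14.0 + 2*1.29 = 16.58 m.
Hydraulic radius R = A/P = 18.06 / 16.58 = 1.0893 m.

1.0893


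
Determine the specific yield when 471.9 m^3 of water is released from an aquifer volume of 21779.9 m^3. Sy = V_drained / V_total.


Specific yield Sy = Volume drained / Total volume.
Sy = 471.9 / 21779.9
   = 0.0217.

0.0217


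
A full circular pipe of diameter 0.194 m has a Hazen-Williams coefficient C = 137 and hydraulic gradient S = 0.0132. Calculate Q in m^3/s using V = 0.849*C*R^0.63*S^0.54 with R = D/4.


For a full circular pipe, R = D/4 = 0.194/4 = 0.0485 m.
V = 0.849 * 137 * 0.0485^0.63 * 0.0132^0.54
  = 0.849 * 137 * 0.148599 * 0.09663
  = 1.6701 m/s.
Pipe area A = pi*D^2/4 = pi*0.194^2/4 = 0.0296 m^2.
Q = A * V = 0.0296 * 1.6701 = 0.0494 m^3/s.

0.0494


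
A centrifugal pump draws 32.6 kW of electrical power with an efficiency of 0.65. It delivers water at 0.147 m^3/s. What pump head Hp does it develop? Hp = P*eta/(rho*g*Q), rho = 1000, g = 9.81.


Pump head formula: Hp = P * eta / (rho * g * Q).
Numerator: P * eta = 32.6 * 1000 * 0.65 = 21190.0 W.
Denominator: rho * g * Q = 1000 * 9.81 * 0.147 = 1442.07.
Hp = 21190.0 / 1442.07 = 14.69 m.

14.69


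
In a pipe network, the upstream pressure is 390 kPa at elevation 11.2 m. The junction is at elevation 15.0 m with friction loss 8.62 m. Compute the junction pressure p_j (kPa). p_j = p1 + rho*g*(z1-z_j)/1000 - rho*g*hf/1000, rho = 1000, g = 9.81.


Junction pressure: p_j = p1 + rho*g*(z1 - z_j)/1000 - rho*g*hf/1000.
Elevation term = 1000*9.81*(11.2 - 15.0)/1000 = -37.278 kPa.
Friction term = 1000*9.81*8.62/1000 = 84.562 kPa.
p_j = 390 + -37.278 - 84.562 = 268.16 kPa.

268.16


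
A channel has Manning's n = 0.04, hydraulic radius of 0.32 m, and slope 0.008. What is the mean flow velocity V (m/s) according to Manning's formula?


Manning's equation gives V = (1/n) * R^(2/3) * S^(1/2).
First, compute R^(2/3) = 0.32^(2/3) = 0.4678.
Next, S^(1/2) = 0.008^(1/2) = 0.089443.
Then 1/n = 1/0.04 = 25.0.
V = 25.0 * 0.4678 * 0.089443 = 1.0461 m/s.

1.0461


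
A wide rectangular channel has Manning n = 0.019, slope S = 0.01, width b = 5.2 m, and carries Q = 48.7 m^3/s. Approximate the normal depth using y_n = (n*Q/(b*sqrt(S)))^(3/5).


We use the wide-channel approximation y_n = (n*Q/(b*sqrt(S)))^(3/5).
sqrt(S) = sqrt(0.01) = 0.1.
Numerator: n*Q = 0.019 * 48.7 = 0.9253.
Denominator: b*sqrt(S) = 5.2 * 0.1 = 0.52.
arg = 1.7794.
y_n = 1.7794^(3/5) = 1.4131 m.

1.4131


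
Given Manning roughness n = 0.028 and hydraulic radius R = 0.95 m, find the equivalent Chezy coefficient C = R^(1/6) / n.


The Chezy coefficient relates to Manning's n through C = R^(1/6) / n.
R^(1/6) = 0.95^(1/6) = 0.991488.
C = 0.991488 / 0.028 = 35.41 m^(1/2)/s.

35.41


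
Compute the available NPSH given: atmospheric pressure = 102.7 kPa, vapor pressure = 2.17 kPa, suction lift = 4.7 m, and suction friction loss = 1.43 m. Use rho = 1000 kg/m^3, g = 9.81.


NPSHa = p_atm/(rho*g) - z_s - hf_s - p_vap/(rho*g).
p_atm/(rho*g) = 102.7*1000 / (1000*9.81) = 10.469 m.
p_vap/(rho*g) = 2.17*1000 / (1000*9.81) = 0.221 m.
NPSHa = 10.469 - 4.7 - 1.43 - 0.221
      = 4.12 m.

4.12


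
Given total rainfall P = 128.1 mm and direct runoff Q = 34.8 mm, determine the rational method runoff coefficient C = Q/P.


The runoff coefficient C = runoff depth / rainfall depth.
C = 34.8 / 128.1
  = 0.2717.

0.2717


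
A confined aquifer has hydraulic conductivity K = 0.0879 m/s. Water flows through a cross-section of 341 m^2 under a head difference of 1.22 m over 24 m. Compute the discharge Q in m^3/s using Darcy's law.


Darcy's law: Q = K * A * i, where i = dh/L.
Hydraulic gradient i = 1.22 / 24 = 0.050833.
Q = 0.0879 * 341 * 0.050833
  = 1.5237 m^3/s.

1.5237


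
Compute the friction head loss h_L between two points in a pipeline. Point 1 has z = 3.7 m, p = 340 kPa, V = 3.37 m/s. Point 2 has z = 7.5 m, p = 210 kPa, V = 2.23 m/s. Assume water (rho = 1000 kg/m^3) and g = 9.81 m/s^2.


Total head at each section: H = z + p/(rho*g) + V^2/(2g).
H1 = 3.7 + 340*1000/(1000*9.81) + 3.37^2/(2*9.81)
   = 3.7 + 34.659 + 0.5788
   = 38.937 m.
H2 = 7.5 + 210*1000/(1000*9.81) + 2.23^2/(2*9.81)
   = 7.5 + 21.407 + 0.2535
   = 29.16 m.
h_L = H1 - H2 = 38.937 - 29.16 = 9.777 m.

9.777


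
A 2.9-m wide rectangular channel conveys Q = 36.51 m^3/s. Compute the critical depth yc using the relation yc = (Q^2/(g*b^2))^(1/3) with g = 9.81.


Using yc = (Q^2 / (g * b^2))^(1/3):
Q^2 = 36.51^2 = 1332.98.
g * b^2 = 9.81 * 2.9^2 = 9.81 * 8.41 = 82.5.
Q^2 / (g*b^2) = 1332.98 / 82.5 = 16.1573.
yc = 16.1573^(1/3) = 2.5281 m.

2.5281


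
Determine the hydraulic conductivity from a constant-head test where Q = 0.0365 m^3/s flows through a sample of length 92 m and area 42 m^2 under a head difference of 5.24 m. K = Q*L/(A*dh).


From K = Q*L / (A*dh):
Numerator: Q*L = 0.0365 * 92 = 3.358.
Denominator: A*dh = 42 * 5.24 = 220.08.
K = 3.358 / 220.08 = 0.015258 m/s.

0.015258


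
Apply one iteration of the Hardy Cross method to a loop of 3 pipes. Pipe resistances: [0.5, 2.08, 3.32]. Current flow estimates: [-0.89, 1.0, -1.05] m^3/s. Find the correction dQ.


Numerator terms (r*Q*|Q|): 0.5*-0.89*|-0.89| = -0.3961; 2.08*1.0*|1.0| = 2.08; 3.32*-1.05*|-1.05| = -3.6603.
Sum of numerator = -1.9763.
Denominator terms (r*|Q|): 0.5*|-0.89| = 0.445; 2.08*|1.0| = 2.08; 3.32*|-1.05| = 3.486.
2 * sum of denominator = 2 * 6.011 = 12.022.
dQ = --1.9763 / 12.022 = 0.1644 m^3/s.

0.1644


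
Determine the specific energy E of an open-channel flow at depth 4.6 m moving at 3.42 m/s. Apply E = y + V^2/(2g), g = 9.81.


Specific energy E = y + V^2/(2g).
Velocity head = V^2/(2g) = 3.42^2 / (2*9.81) = 11.6964 / 19.62 = 0.5961 m.
E = 4.6 + 0.5961 = 5.1961 m.

5.1961


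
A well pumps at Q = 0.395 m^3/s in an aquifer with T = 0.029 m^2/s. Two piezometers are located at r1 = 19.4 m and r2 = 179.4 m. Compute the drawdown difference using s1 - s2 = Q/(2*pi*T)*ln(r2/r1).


Thiem equation: s1 - s2 = Q/(2*pi*T) * ln(r2/r1).
ln(r2/r1) = ln(179.4/19.4) = 2.2243.
Q/(2*pi*T) = 0.395 / (2*pi*0.029) = 0.395 / 0.1822 = 2.1678.
s1 - s2 = 2.1678 * 2.2243 = 4.8219 m.

4.8219


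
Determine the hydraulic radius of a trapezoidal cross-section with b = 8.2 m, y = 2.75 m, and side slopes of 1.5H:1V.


For a trapezoidal section with side slope z:
A = (b + z*y)*y = (8.2 + 1.5*2.75)*2.75 = 33.894 m^2.
P = b + 2*y*sqrt(1 + z^2) = 8.2 + 2*2.75*sqrt(1 + 1.5^2) = 18.115 m.
R = A/P = 33.894 / 18.115 = 1.871 m.

1.871


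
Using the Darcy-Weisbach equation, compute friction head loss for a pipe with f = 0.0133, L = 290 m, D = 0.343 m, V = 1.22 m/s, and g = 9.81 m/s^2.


Darcy-Weisbach equation: h_f = f * (L/D) * V^2/(2g).
f * L/D = 0.0133 * 290/0.343 = 11.2449.
V^2/(2g) = 1.22^2 / (2*9.81) = 1.4884 / 19.62 = 0.0759 m.
h_f = 11.2449 * 0.0759 = 0.853 m.

0.853


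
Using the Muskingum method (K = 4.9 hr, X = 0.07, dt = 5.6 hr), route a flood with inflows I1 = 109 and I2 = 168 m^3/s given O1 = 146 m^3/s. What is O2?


Muskingum coefficients:
denom = 2*K*(1-X) + dt = 2*4.9*(1-0.07) + 5.6 = 14.714.
C0 = (dt - 2*K*X)/denom = (5.6 - 2*4.9*0.07)/14.714 = 0.334.
C1 = (dt + 2*K*X)/denom = (5.6 + 2*4.9*0.07)/14.714 = 0.4272.
C2 = (2*K*(1-X) - dt)/denom = 0.2388.
O2 = C0*I2 + C1*I1 + C2*O1
   = 0.334*168 + 0.4272*109 + 0.2388*146
   = 137.54 m^3/s.

137.54


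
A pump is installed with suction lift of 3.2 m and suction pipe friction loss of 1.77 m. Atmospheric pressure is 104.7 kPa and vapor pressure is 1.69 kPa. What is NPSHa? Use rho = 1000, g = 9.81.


NPSHa = p_atm/(rho*g) - z_s - hf_s - p_vap/(rho*g).
p_atm/(rho*g) = 104.7*1000 / (1000*9.81) = 10.673 m.
p_vap/(rho*g) = 1.69*1000 / (1000*9.81) = 0.172 m.
NPSHa = 10.673 - 3.2 - 1.77 - 0.172
      = 5.53 m.

5.53


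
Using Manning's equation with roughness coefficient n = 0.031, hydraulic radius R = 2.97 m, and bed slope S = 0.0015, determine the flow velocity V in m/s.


Manning's equation gives V = (1/n) * R^(2/3) * S^(1/2).
First, compute R^(2/3) = 2.97^(2/3) = 2.0662.
Next, S^(1/2) = 0.0015^(1/2) = 0.03873.
Then 1/n = 1/0.031 = 32.26.
V = 32.26 * 2.0662 * 0.03873 = 2.5814 m/s.

2.5814


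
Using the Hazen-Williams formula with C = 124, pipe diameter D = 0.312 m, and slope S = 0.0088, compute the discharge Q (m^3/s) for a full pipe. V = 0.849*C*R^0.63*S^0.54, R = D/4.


For a full circular pipe, R = D/4 = 0.312/4 = 0.078 m.
V = 0.849 * 124 * 0.078^0.63 * 0.0088^0.54
  = 0.849 * 124 * 0.200456 * 0.077628
  = 1.6382 m/s.
Pipe area A = pi*D^2/4 = pi*0.312^2/4 = 0.0765 m^2.
Q = A * V = 0.0765 * 1.6382 = 0.1252 m^3/s.

0.1252


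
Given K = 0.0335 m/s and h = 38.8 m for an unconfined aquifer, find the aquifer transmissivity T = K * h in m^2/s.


Transmissivity is defined as T = K * h.
T = 0.0335 * 38.8
  = 1.2998 m^2/s.

1.2998


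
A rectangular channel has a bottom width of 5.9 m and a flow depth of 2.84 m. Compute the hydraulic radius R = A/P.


For a rectangular section:
Flow area A = b * y = 5.9 * 2.84 = 16.76 m^2.
Wetted perimeter P = b + 2y = 5.9 + 2*2.84 = 11.58 m.
Hydraulic radius R = A/P = 16.76 / 11.58 = 1.447 m.

1.447


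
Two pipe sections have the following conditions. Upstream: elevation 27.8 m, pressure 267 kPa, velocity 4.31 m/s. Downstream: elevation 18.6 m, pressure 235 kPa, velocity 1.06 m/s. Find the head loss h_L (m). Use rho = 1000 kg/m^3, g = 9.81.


Total head at each section: H = z + p/(rho*g) + V^2/(2g).
H1 = 27.8 + 267*1000/(1000*9.81) + 4.31^2/(2*9.81)
   = 27.8 + 27.217 + 0.9468
   = 55.964 m.
H2 = 18.6 + 235*1000/(1000*9.81) + 1.06^2/(2*9.81)
   = 18.6 + 23.955 + 0.0573
   = 42.612 m.
h_L = H1 - H2 = 55.964 - 42.612 = 13.352 m.

13.352
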